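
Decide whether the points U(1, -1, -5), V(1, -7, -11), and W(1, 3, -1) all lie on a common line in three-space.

Yes

UV = (0, -6, -6), UW = (0, 4, 4).
UV × UW = (0, 0, 0).
The cross product vanishes, so the three points are collinear.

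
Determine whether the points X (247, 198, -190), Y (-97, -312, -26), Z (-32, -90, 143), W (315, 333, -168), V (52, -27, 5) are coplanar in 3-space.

The plane through X, Y, Z has normal n = XY × XZ = (-122598, 68796, -43218) and equation n·P = -8448678.
Checking the remaining points: n·W = -8448678, n·V = -8448678.
All equal -8448678, so all 5 points lie in one plane.

Yes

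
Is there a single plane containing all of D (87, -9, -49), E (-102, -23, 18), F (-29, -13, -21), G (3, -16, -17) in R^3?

Yes

With D as base: DE = (-189, -14, 67), DF = (-116, -4, 28), DG = (-84, -7, 32).
DF × DG = (68, 1360, 476).
DE · (DF × DG) = 0.
The scalar triple product vanishes, so the four points are coplanar.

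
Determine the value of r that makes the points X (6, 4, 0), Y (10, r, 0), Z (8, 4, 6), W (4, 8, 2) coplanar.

-2

The points are coplanar iff XY · (XZ × XW) = 0.
Expanding, this is linear in r: (-16)r + (-32) = 0.
So r = -2.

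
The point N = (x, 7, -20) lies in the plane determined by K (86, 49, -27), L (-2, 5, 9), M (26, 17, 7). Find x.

A normal to the plane is n = KL × KM = (-344, 832, 176).
N lies in the plane iff n · KN = 0.
This gives (-344)x + (-4128) = 0, so x = -12.

-12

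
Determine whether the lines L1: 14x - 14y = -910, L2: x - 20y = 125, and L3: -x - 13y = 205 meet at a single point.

The three lines meet at one point iff the augmented coefficient matrix [aᵢ bᵢ cᵢ] has rank < 3, i.e. its determinant vanishes.
Here the determinant is 0.
It vanishes, so the lines are concurrent at (-75, -10).

Yes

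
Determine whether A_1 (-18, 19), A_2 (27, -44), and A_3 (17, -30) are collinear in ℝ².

Yes

A_1A_2 = (45, -63), A_1A_3 = (35, -49).
Checking proportionality: A_1A_3 = 7/9·A_1A_2, so the vectors are parallel and the points are collinear.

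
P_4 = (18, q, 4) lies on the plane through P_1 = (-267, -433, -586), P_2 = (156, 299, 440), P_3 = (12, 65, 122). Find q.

The plane through P_1, P_2, P_3 has equation 7308x − 13230y + 6426z = 11718.
Substituting P_4: (-13230)q + (157248) = 11718, so q = 11.

11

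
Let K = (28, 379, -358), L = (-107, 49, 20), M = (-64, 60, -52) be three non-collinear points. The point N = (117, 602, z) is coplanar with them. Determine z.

-610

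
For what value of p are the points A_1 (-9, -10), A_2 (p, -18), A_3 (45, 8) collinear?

-33

Collinearity: (A_2 − A_1) must be parallel to (A_3 − A_1) = (54, 18).
Cross-multiplying the components: (p − (-9))·(18) = (-8)·(54).
Solving gives p = -33.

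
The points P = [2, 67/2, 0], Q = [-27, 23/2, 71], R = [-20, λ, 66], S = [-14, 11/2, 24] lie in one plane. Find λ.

59/2

Normal to plane PQS: n = (1460, -440, 460); plane equation n·X = -11820.
Requiring n·R = -11820: (-440)λ + (1160) = -11820.
So λ = 59/2.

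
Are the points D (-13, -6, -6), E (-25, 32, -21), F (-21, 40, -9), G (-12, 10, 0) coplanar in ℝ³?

No

With D as base: DE = (-12, 38, -15), DF = (-8, 46, -3), DG = (1, 16, 6).
DF × DG = (324, 45, -174).
DE · (DF × DG) = 432.
Since 432 ≠ 0, the four points are not coplanar.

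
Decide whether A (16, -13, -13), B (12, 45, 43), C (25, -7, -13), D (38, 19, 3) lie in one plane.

The four points are coplanar iff the 3×3 determinant with rows AB, AC, AD is zero.
Rows: (-4, 58, 56), (9, 6, 0), (22, 32, 16).
Expanding along the first row: (-4)(96) − (58)(144) + (56)(156) = 0.
Zero determinant ⇒ coplanar.

Yes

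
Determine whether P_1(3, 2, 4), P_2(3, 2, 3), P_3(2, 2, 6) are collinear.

P_1P_2 = (0, 0, -1), P_1P_3 = (-1, 0, 2).
P_1P_2 × P_1P_3 = (0, 1, 0).
The cross product is nonzero, so the points do not lie on one line.

No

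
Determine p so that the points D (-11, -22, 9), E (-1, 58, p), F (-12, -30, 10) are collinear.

Direction DF = (-1, -8, 1). From the x-coordinate of E, the parameter along the line is τ = (-1 − (-11))/(-1) = -10.
Then p = 9 + (-10)·(1) = -1.

-1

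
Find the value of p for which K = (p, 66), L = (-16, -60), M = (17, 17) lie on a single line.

38

Collinearity: (K − L) must be parallel to (M − L) = (33, 77).
Cross-multiplying the components: (p − (-16))·(77) = (126)·(33).
Solving gives p = 38.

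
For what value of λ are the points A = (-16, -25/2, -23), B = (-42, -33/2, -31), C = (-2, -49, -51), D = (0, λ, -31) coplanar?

Normal to plane ABC: n = (-180, -840, 1005); plane equation n·P = -9735.
Requiring n·D = -9735: (-840)λ + (-31155) = -9735.
So λ = -51/2.

-51/2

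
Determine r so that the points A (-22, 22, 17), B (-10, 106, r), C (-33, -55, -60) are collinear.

101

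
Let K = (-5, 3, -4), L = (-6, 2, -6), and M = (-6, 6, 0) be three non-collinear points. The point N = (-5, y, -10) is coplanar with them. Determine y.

-1

A normal to the plane is n = KL × KM = (2, 6, -4).
N lies in the plane iff n · KN = 0.
This gives (6)y + (6) = 0, so y = -1.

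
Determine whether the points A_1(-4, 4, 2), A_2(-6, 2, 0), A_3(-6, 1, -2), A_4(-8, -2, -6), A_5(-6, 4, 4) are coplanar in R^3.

The plane through A_1, A_2, A_3 has normal n = A_1A_2 × A_1A_3 = (2, -4, 2) and equation n·P = -20.
Checking the remaining points: n·A_4 = -20, n·A_5 = -20.
All equal -20, so all 5 points lie in one plane.

Yes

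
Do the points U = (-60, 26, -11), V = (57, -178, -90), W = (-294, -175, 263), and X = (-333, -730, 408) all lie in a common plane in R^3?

Yes

The four points are coplanar iff the 3×3 determinant with rows UV, UW, UX is zero.
Rows: (117, -204, -79), (-234, -201, 274), (-273, -756, 419).
Expanding along the first row: (117)(122925) − (-204)(-23244) + (-79)(122031) = 0.
Zero determinant ⇒ coplanar.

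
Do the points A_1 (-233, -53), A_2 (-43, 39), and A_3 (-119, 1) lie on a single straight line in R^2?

No

A_1A_2 = (190, 92), A_1A_3 = (114, 54).
Twice the signed area of △A_1A_2A_3 is (190)(54) − (92)(114) = -228.
The area is nonzero, so the three points are not collinear.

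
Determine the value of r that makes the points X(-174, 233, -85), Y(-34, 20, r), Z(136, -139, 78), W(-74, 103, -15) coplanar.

67

Normal to plane XZW: n = (-4850, -5400, -3100); plane equation n·P = -150800.
Requiring n·Y = -150800: (-3100)r + (56900) = -150800.
So r = 67.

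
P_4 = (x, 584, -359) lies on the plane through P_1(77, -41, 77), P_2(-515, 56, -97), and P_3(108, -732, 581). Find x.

The plane through P_1, P_2, P_3 has equation −71346x + 292974y + 406065z = 13761429.
Substituting P_4: (-71346)x + (25319481) = 13761429, so x = 162.

162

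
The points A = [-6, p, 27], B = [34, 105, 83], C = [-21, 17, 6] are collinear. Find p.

Collinearity requires AB × AC = 0; each component is linear in p.
The x-component gives (77)p + (-3157) = 0, so p = 41.
The remaining components then also vanish.

41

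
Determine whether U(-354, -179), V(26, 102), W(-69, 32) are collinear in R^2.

No

UV = (380, 281), UW = (285, 211).
Twice the signed area of △UVW is (380)(211) − (281)(285) = 95.
The area is nonzero, so the three points are not collinear.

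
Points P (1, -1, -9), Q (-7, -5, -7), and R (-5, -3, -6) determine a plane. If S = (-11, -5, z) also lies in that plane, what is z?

The plane through P, Q, R has equation −8x + 12y − 8z = 52.
Substituting S: (-8)z + (28) = 52, so z = -3.

-3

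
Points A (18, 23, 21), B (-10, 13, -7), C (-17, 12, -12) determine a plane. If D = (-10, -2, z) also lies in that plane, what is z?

Coplanarity requires AB · (AC × AD) = 0.
AB = (-28, -10, -28), AC = (-35, -11, -33); the triple product is linear in z with coefficient -42 and constant term -1134.
Setting it to zero: z = -27.

-27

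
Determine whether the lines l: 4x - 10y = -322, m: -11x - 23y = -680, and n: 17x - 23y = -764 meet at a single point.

Yes

Intersecting l and m: solving the 2×2 system gives (x, y) = (-3, 31).
Substitute into n: (17)(-3) + (-23)(31) = -764.
This equals -764, so (-3, 31) lies on all three lines and they are concurrent.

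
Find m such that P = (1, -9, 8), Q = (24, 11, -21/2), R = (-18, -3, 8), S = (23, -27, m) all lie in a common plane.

31/2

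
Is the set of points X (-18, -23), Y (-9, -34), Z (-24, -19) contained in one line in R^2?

XY = (9, -11), XZ = (-6, 4).
If collinear, XZ would be a scalar multiple of XY. But (9)·(4) ≠ (-11)·(-6) (difference -30), so they are not parallel; the points are not collinear.

No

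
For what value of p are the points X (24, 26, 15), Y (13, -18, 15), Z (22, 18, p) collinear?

15

Collinearity requires XY × XZ = 0; each component is linear in p.
The x-component gives (-44)p + (660) = 0, so p = 15.
The remaining components then also vanish.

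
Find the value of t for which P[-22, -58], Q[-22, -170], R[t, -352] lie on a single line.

Collinearity: (R − P) must be parallel to (Q − P) = (0, -112).
Cross-multiplying the components: (t − (-22))·(-112) = (-294)·(0).
Solving gives t = -22.

-22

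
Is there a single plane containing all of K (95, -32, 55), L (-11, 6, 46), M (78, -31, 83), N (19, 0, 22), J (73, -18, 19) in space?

No

The plane through K, L, M has normal n = KL × KM = (1073, 3121, 540) and equation n·P = 31763.
Checking the remaining points: n·N = 32267, n·J = 32411.
Since n·N = 32267 ≠ 31763, N is off the plane and the points are not all coplanar.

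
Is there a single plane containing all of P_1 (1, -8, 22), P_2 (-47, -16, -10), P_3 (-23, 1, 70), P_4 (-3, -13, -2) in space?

A normal to the plane through P_1, P_2, P_3 is n = P_1P_2 × P_1P_3 = (-96, 3072, -624).
The plane has equation n·P = -38400. For P_4: n·P_4 = -38400.
Equal, so P_4 lies in the plane and all four are coplanar.

Yes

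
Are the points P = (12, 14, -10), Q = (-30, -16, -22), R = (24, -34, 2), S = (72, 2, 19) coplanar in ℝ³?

The four points are coplanar iff the 3×3 determinant with rows PQ, PR, PS is zero.
Rows: (-42, -30, -12), (12, -48, 12), (60, -12, 29).
Expanding along the first row: (-42)(-1248) − (-30)(-372) + (-12)(2736) = 8424.
Nonzero ⇒ not coplanar.

No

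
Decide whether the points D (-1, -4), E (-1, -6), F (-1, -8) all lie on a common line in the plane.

DE = (0, -2), DF = (0, -4).
Checking proportionality: DF = 2·DE, so the vectors are parallel and the points are collinear.

Yes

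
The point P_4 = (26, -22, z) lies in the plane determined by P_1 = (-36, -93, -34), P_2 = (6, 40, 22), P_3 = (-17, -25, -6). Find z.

6

A normal to the plane is n = P_1P_2 × P_1P_3 = (-84, -112, 329).
P_4 lies in the plane iff n · P_1P_4 = 0.
This gives (329)z + (-1974) = 0, so z = 6.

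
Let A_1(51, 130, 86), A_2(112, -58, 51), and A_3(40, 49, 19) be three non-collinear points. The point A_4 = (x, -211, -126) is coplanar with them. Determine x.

55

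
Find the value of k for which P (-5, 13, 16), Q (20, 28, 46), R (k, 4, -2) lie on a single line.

Direction PQ = (25, 15, 30). From the y-coordinate of R, the parameter along the line is τ = (4 − 13)/15 = -3/5.
Then k = (-5) + (-3/5)·(25) = -20.

-20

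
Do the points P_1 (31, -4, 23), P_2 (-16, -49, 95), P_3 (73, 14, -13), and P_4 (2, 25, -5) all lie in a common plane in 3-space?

Yes

The four points are coplanar iff the 3×3 determinant with rows P_1P_2, P_1P_3, P_1P_4 is zero.
Rows: (-47, -45, 72), (42, 18, -36), (-29, 29, -28).
Expanding along the first row: (-47)(540) − (-45)(-2220) + (72)(1740) = 0.
Zero determinant ⇒ coplanar.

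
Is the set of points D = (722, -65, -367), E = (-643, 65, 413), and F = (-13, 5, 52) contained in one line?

No

DE = (-1365, 130, 780), DF = (-735, 70, 419).
DE × DF = (-130, -1365, 0).
The cross product is nonzero, so the points do not lie on one line.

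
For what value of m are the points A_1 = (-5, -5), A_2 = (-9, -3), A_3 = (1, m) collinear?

-8

The three points are collinear iff det[A_1A_2; A_1A_3] = 0.
This determinant is linear in m: (-4)m + (-32) = 0, so m = -8.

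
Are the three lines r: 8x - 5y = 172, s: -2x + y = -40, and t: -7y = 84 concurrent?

Yes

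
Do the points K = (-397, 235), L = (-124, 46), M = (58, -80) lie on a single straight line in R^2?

Yes

KL = (273, -189), KM = (455, -315).
Checking proportionality: KM = 5/3·KL, so the vectors are parallel and the points are collinear.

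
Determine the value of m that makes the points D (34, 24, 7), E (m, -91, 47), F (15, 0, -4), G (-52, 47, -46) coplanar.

95

The points are coplanar iff DE · (DF × DG) = 0.
Expanding, this is linear in m: (1525)m + (-144875) = 0.
So m = 95.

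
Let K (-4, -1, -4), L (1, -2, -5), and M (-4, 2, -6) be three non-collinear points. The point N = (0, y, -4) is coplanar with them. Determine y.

-3

Coplanarity requires KL · (KM × KN) = 0.
KL = (5, -1, -1), KM = (0, 3, -2); the triple product is linear in y with coefficient 10 and constant term 30.
Setting it to zero: y = -3.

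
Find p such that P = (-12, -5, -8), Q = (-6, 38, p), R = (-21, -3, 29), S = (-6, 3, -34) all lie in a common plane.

Normal to plane PRS: n = (-348, -12, -84); plane equation n·X = 4908.
Requiring n·Q = 4908: (-84)p + (1632) = 4908.
So p = -39.

-39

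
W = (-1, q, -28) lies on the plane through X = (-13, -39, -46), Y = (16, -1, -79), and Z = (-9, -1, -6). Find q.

Coplanarity requires XY · (XZ × XW) = 0.
XY = (29, 38, -33), XZ = (4, 38, 40); the triple product is linear in q with coefficient -1292 and constant term 0.
Setting it to zero: q = 0.

0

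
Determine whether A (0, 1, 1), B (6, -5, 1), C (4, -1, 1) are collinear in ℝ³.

AB = (6, -6, 0), AC = (4, -2, 0).
AB × AC = (0, 0, 12).
The cross product is nonzero, so the points do not lie on one line.

No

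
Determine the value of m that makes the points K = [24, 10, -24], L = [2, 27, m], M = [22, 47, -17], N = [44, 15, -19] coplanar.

-25

Normal to plane KMN: n = (150, 150, -750); plane equation n·P = 23100.
Requiring n·L = 23100: (-750)m + (4350) = 23100.
So m = -25.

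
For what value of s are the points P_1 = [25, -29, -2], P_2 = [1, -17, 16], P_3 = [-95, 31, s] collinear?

88

Collinearity requires P_1P_2 × P_1P_3 = 0; each component is linear in s.
The x-component gives (12)s + (-1056) = 0, so s = 88.
The remaining components then also vanish.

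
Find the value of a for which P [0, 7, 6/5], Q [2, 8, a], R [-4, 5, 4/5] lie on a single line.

7/5

Direction PR = (-4, -2, -2/5). From the x-coordinate of Q, the parameter along the line is τ = (2 − 0)/(-4) = -1/2.
Then a = 6/5 + (-1/2)·(-2/5) = 7/5.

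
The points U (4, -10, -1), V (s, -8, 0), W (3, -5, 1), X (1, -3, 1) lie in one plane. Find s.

4

The points are coplanar iff UV · (UW × UX) = 0.
Expanding, this is linear in s: (-4)s + (16) = 0.
So s = 4.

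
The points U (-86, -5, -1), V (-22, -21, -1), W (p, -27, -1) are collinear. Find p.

Direction UV = (64, -16, 0). From the y-coordinate of W, the parameter along the line is τ = (-27 − (-5))/(-16) = 11/8.
Then p = (-86) + 11/8·(64) = 2.

2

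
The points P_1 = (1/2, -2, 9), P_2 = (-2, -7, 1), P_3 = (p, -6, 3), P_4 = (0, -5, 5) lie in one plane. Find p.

-1

Coplanarity ⇔ det[P_1P_2; P_1P_3; P_1P_4] = 0.
Expanding, this is linear in p: (4)p + (4) = 0.
So p = -1.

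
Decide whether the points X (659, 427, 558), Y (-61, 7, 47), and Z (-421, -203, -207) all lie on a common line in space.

No

XY = (-720, -420, -511), XZ = (-1080, -630, -765).
XY × XZ = (-630, 1080, 0).
The cross product is nonzero, so the points do not lie on one line.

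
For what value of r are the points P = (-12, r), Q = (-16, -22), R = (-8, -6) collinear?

The three points are collinear iff det[PQ; PR] = 0.
This determinant is linear in r: (8)r + (112) = 0, so r = -14.

-14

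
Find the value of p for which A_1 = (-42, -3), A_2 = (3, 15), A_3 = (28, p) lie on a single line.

Collinearity: (A_3 − A_1) must be parallel to (A_2 − A_1) = (45, 18).
Cross-multiplying the components: (p − (-3))·(45) = (70)·(18).
Solving gives p = 25.

25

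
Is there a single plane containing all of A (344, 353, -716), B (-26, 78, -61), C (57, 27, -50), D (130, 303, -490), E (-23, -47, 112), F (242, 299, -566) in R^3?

The plane through A, B, C has normal n = AB × AC = (30380, 58435, 41695) and equation n·P = 1224655.
Checking the remaining points: n·D = 1224655, n·E = 1224655, n·F = 1224655.
All equal 1224655, so all 6 points lie in one plane.

Yes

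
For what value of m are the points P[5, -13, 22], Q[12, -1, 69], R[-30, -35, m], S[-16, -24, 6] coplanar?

-23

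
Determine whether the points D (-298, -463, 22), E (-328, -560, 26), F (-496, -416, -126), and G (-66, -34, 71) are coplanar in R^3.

No

The four points are coplanar iff the 3×3 determinant with rows DE, DF, DG is zero.
Rows: (-30, -97, 4), (-198, 47, -148), (232, 429, 49).
Expanding along the first row: (-30)(65795) − (-97)(24634) + (4)(-95846) = 32264.
Nonzero ⇒ not coplanar.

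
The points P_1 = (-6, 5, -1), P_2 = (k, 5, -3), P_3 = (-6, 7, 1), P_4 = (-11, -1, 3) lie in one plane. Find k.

-5

Normal to plane P_1P_3P_4: n = (20, -10, 10); plane equation n·P = -180.
Requiring n·P_2 = -180: (20)k + (-80) = -180.
So k = -5.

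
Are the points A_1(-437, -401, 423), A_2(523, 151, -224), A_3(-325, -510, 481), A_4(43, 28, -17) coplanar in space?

With A_1 as base: A_1A_2 = (960, 552, -647), A_1A_3 = (112, -109, 58), A_1A_4 = (480, 429, -440).
A_1A_3 × A_1A_4 = (23078, 77120, 100368).
A_1A_2 · (A_1A_3 × A_1A_4) = -212976.
Since -212976 ≠ 0, the four points are not coplanar.

No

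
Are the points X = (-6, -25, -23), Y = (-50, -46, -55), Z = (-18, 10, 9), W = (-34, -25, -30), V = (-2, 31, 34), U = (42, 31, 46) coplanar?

The plane through X, Y, Z has normal n = XY × XZ = (448, 1792, -1792) and equation n·P = -6272.
Checking the remaining points: n·W = -6272, n·V = -6272, n·U = -8064.
Since n·U = -8064 ≠ -6272, U is off the plane and the points are not all coplanar.

No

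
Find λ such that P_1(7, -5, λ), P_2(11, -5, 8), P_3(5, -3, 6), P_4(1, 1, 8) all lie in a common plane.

5

The points are coplanar iff P_1P_2 · (P_1P_3 × P_1P_4) = 0.
Expanding, this is linear in λ: (16)λ + (-80) = 0.
So λ = 5.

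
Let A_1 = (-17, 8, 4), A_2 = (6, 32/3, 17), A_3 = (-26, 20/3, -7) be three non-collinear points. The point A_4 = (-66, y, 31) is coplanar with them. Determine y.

5

Coplanarity requires A_1A_2 · (A_1A_3 × A_1A_4) = 0.
A_1A_2 = (23, 8/3, 13), A_1A_3 = (-9, -4/3, -11); the triple product is linear in y with coefficient 136 and constant term -680.
Setting it to zero: y = 5.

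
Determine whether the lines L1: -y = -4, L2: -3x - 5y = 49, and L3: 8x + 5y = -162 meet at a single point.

No

The three lines meet at one point iff the augmented coefficient matrix [aᵢ bᵢ cᵢ] has rank < 3, i.e. its determinant vanishes.
Here the determinant is -6.
Nonzero, so no common point exists.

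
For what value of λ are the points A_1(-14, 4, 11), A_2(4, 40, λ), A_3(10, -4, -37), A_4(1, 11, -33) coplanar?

-74

The points are coplanar iff A_1A_2 · (A_1A_3 × A_1A_4) = 0.
Expanding, this is linear in λ: (288)λ + (21312) = 0.
So λ = -74.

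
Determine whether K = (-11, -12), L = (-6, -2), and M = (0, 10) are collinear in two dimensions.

Yes

KL = (5, 10), KM = (11, 22).
Twice the signed area of △KLM is (5)(22) − (10)(11) = 0.
The triangle is degenerate (zero area), so the points are collinear.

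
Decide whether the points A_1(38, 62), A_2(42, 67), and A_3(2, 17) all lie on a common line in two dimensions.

Yes

A_1A_2 = (4, 5), A_1A_3 = (-36, -45).
det[A_1A_2; A_1A_3] = (4)(-45) − (5)(-36) = 0.
The determinant is zero, so the points are collinear.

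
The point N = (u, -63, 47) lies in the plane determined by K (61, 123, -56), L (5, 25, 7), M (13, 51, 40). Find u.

The plane through K, L, M has equation −4872x + 2352y − 672z = 29736.
Substituting N: (-4872)u + (-179760) = 29736, so u = -43.

-43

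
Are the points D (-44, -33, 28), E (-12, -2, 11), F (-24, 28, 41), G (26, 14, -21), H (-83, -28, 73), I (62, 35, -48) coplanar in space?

Yes

The plane through D, E, F has normal n = DE × DF = (1440, -756, 1332) and equation n·P = -1116.
Checking the remaining points: n·G = -1116, n·H = -1116, n·I = -1116.
All equal -1116, so all 6 points lie in one plane.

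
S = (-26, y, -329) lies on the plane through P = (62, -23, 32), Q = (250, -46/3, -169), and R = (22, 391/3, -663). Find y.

A normal to the plane is n = PQ × PR = (76475/3, 138700, 87400/3).
S lies in the plane iff n · PS = 0.
This gives (138700)y + (-9570300) = 0, so y = 69.

69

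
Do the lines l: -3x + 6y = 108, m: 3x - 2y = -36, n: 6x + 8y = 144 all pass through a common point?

Yes

Intersecting l and m: solving the 2×2 system gives (x, y) = (0, 18).
Substitute into n: (6)(0) + (8)(18) = 144.
This equals 144, so (0, 18) lies on all three lines and they are concurrent.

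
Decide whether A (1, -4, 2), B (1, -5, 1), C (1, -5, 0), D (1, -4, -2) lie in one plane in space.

A normal to the plane through A, B, C is n = AB × AC = (1, 0, 0).
The plane has equation n·P = 1. For D: n·D = 1.
Equal, so D lies in the plane and all four are coplanar.

Yes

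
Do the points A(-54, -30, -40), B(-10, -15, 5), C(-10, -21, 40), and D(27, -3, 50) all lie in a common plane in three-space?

No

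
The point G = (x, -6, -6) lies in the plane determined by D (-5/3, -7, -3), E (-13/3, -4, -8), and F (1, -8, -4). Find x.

Coplanarity requires DE · (DF × DG) = 0.
DE = (-8/3, 3, -5), DF = (8/3, -1, -1); the triple product is linear in x with coefficient -8 and constant term -40/3.
Setting it to zero: x = -5/3.

-5/3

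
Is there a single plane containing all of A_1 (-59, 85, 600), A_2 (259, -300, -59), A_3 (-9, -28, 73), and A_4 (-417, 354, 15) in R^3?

With A_1 as base: A_1A_2 = (318, -385, -659), A_1A_3 = (50, -113, -527), A_1A_4 = (-358, 269, -585).
A_1A_3 × A_1A_4 = (207868, 217916, -27004).
A_1A_2 · (A_1A_3 × A_1A_4) = 0.
The scalar triple product vanishes, so the four points are coplanar.

Yes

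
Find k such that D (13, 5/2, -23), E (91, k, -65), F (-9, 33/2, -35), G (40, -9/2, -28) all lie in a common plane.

Coplanarity ⇔ det[DE; DF; DG] = 0.
Expanding, this is linear in k: (-434)k + (-1519) = 0.
So k = -7/2.

-7/2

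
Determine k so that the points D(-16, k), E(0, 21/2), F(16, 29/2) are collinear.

13/2

The three points are collinear iff det[DE; DF] = 0.
This determinant is linear in k: (16)k + (-104) = 0, so k = 13/2.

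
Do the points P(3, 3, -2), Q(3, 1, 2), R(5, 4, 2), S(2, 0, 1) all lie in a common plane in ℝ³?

Yes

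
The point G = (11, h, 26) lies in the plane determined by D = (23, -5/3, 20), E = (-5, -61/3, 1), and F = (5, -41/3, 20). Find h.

-29/3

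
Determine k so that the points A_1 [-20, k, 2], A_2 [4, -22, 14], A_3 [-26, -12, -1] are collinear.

Collinearity requires A_1A_2 × A_1A_3 = 0; each component is linear in k.
The x-component gives (15)k + (210) = 0, so k = -14.
The remaining components then also vanish.

-14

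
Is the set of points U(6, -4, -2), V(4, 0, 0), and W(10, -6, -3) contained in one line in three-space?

UV = (-2, 4, 2), UW = (4, -2, -1).
Comparing components 3 and 1: (2)(4) − (-2)(-1) = 6 ≠ 0, so UV and UW are not parallel and the points are not collinear.

No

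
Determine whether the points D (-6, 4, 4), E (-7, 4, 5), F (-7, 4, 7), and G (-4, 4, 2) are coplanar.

Yes

The four points are coplanar iff the 3×3 determinant with rows DE, DF, DG is zero.
Rows: (-1, 0, 1), (-1, 0, 3), (2, 0, -2).
Expanding along the first row: (-1)(0) − (0)(-4) + (1)(0) = 0.
Zero determinant ⇒ coplanar.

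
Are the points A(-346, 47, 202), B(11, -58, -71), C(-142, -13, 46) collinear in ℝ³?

AB = (357, -105, -273), AC = (204, -60, -156).
AB × AC = (0, 0, 0).
The cross product vanishes, so the three points are collinear.

Yes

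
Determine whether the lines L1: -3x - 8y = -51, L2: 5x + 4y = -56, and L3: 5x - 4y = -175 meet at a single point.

No

The three lines meet at one point iff the augmented coefficient matrix [aᵢ bᵢ cᵢ] has rank < 3, i.e. its determinant vanishes.
Here the determinant is 52.
Nonzero, so no common point exists.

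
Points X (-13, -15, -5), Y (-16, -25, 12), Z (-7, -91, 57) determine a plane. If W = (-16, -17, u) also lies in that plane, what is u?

4

Coplanarity requires XY · (XZ × XW) = 0.
XY = (-3, -10, 17), XZ = (6, -76, 62); the triple product is linear in u with coefficient 288 and constant term -1152.
Setting it to zero: u = 4.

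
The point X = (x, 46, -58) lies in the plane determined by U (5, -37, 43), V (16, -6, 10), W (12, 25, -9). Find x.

Coplanarity requires UV · (UW × UX) = 0.
UV = (11, 31, -33), UW = (7, 62, -52); the triple product is linear in x with coefficient 434 and constant term -20832.
Setting it to zero: x = 48.

48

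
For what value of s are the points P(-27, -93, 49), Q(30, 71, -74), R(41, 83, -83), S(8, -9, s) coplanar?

-14

The points are coplanar iff PQ · (PR × PS) = 0.
Expanding, this is linear in s: (-1120)s + (-15680) = 0.
So s = -14.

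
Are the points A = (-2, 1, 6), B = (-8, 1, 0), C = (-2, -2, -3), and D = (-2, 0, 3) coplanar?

Yes

With A as base: AB = (-6, 0, -6), AC = (0, -3, -9), AD = (0, -1, -3).
AC × AD = (0, 0, 0).
AB · (AC × AD) = 0.
The scalar triple product vanishes, so the four points are coplanar.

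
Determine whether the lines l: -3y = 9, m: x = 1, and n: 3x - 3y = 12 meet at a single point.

Yes

Intersecting l and m: solving the 2×2 system gives (x, y) = (1, -3).
Substitute into n: (3)(1) + (-3)(-3) = 12.
This equals 12, so (1, -3) lies on all three lines and they are concurrent.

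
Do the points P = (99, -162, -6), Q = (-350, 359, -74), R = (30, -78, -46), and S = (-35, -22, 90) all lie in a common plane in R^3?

Yes

A normal to the plane through P, Q, R is n = PQ × PR = (-15128, -13268, -1767).
The plane has equation n·X = 662346. For S: n·S = 662346.
Equal, so S lies in the plane and all four are coplanar.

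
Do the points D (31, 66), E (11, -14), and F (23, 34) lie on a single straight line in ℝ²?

Yes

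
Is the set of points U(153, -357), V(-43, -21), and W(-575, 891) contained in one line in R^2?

Yes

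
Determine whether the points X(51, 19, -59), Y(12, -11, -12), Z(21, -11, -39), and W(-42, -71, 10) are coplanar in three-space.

The four points are coplanar iff the 3×3 determinant with rows XY, XZ, XW is zero.
Rows: (-39, -30, 47), (-30, -30, 20), (-93, -90, 69).
Expanding along the first row: (-39)(-270) − (-30)(-210) + (47)(-90) = 0.
Zero determinant ⇒ coplanar.

Yes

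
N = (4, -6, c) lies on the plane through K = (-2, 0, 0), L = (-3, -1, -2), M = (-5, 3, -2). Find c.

4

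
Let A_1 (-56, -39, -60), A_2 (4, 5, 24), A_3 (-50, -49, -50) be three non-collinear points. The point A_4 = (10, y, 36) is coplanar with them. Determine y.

-23

A normal to the plane is n = A_1A_2 × A_1A_3 = (1280, -96, -864).
A_4 lies in the plane iff n · A_1A_4 = 0.
This gives (-96)y + (-2208) = 0, so y = -23.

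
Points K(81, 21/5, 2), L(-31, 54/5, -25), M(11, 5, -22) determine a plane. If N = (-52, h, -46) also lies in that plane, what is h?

23/5

The plane through K, L, M has equation −(684/5)x − 798y + (1862/5)z = -68438/5.
Substituting N: (-798)h + (-50084/5) = -68438/5, so h = 23/5.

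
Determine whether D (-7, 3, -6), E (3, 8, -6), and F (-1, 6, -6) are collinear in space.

DE = (10, 5, 0), DF = (6, 3, 0).
Each component of DF is 3/5 times the corresponding component of DE, so DF = 3/5·DE and the points are collinear.

Yes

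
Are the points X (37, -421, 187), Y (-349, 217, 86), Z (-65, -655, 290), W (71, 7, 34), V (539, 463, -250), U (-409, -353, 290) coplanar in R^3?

No

The plane through X, Y, Z has normal n = XY × XZ = (42080, 50060, 155400) and equation n·P = 9541500.
Checking the remaining points: n·W = 8621700, n·V = 7008900, n·U = 10184100.
Since n·W = 8621700 ≠ 9541500, W is off the plane and the points are not all coplanar.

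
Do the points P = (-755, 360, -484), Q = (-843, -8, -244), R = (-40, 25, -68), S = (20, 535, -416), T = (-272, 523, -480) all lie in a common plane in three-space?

The plane through P, Q, R has normal n = PQ × PR = (-72688, 208208, 292600) and equation n·X = -11784080.
Checking the remaining points: n·S = -11784080, n·T = -11784080.
All equal -11784080, so all 5 points lie in one plane.

Yes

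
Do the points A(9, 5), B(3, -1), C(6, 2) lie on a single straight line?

AB = (-6, -6), AC = (-3, -3).
Checking proportionality: AC = 1/2·AB, so the vectors are parallel and the points are collinear.

Yes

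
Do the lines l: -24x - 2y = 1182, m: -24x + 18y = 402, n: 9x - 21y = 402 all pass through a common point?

No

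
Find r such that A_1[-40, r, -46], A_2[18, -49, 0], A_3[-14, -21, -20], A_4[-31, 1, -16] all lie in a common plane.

-3

Coplanarity ⇔ det[A_1A_2; A_1A_3; A_1A_4] = 0.
Expanding, this is linear in r: (-468)r + (-1404) = 0.
So r = -3.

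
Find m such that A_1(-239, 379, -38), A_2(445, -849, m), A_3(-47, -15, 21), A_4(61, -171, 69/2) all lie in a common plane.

The points are coplanar iff A_1A_2 · (A_1A_3 × A_1A_4) = 0.
Expanding, this is linear in m: (12600)m + (-1505700) = 0.
So m = 239/2.

239/2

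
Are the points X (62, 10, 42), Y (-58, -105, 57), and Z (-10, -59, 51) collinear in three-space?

Yes

XY = (-120, -115, 15), XZ = (-72, -69, 9).
XY × XZ = (0, 0, 0).
The cross product vanishes, so the three points are collinear.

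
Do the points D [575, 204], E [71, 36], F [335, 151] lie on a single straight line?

DE = (-504, -168), DF = (-240, -53).
If collinear, DF would be a scalar multiple of DE. But (-504)·(-53) ≠ (-168)·(-240) (difference -13608), so they are not parallel; the points are not collinear.

No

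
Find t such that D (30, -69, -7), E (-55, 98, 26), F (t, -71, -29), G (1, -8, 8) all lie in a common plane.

16

Normal to plane DEG: n = (492, 318, -342); plane equation n·P = -4788.
Requiring n·F = -4788: (492)t + (-12660) = -4788.
So t = 16.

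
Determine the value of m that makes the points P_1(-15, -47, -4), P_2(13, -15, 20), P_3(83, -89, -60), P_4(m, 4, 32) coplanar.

42

The points are coplanar iff P_1P_2 · (P_1P_3 × P_1P_4) = 0.
Expanding, this is linear in m: (-784)m + (32928) = 0.
So m = 42.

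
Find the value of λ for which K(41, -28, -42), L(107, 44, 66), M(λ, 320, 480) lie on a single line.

Direction KL = (66, 72, 108). From the y-coordinate of M, the parameter along the line is τ = (320 − (-28))/72 = 29/6.
Then λ = 41 + 29/6·(66) = 360.

360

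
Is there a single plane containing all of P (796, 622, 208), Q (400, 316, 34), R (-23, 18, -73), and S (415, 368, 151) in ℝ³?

Yes

The four points are coplanar iff the 3×3 determinant with rows PQ, PR, PS is zero.
Rows: (-396, -306, -174), (-819, -604, -281), (-381, -254, -57).
Expanding along the first row: (-396)(-36946) − (-306)(-60378) + (-174)(-22098) = 0.
Zero determinant ⇒ coplanar.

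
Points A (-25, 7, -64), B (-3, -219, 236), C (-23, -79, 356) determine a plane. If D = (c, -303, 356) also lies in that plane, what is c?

5

Coplanarity requires AB · (AC × AD) = 0.
AB = (22, -226, 300), AC = (2, -86, 420); the triple product is linear in c with coefficient -69120 and constant term 345600.
Setting it to zero: c = 5.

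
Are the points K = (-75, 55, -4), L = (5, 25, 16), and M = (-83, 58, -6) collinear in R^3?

Yes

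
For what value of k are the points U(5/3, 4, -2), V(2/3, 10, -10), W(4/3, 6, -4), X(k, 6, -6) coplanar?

The points are coplanar iff UV · (UW × UX) = 0.
Expanding, this is linear in k: (4)k + (-16/3) = 0.
So k = 4/3.

4/3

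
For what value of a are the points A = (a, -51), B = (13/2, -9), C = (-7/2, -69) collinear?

-1/2

The three points are collinear iff det[AB; AC] = 0.
This determinant is linear in a: (60)a + (30) = 0, so a = -1/2.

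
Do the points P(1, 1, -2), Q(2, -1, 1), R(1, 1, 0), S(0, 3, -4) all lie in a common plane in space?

The four points are coplanar iff the 3×3 determinant with rows PQ, PR, PS is zero.
Rows: (1, -2, 3), (0, 0, 2), (-1, 2, -2).
Expanding along the first row: (1)(-4) − (-2)(2) + (3)(0) = 0.
Zero determinant ⇒ coplanar.

Yes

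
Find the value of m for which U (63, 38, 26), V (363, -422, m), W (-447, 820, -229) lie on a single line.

Direction UW = (-510, 782, -255). From the x-coordinate of V, the parameter along the line is τ = (363 − 63)/(-510) = -10/17.
Then m = 26 + (-10/17)·(-255) = 176.

176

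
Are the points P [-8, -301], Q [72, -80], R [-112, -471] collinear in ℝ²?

No

PQ = (80, 221), PR = (-104, -170).
If collinear, PR would be a scalar multiple of PQ. But (80)·(-170) ≠ (221)·(-104) (difference 9384), so they are not parallel; the points are not collinear.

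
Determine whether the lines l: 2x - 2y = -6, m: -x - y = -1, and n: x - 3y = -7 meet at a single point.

Yes

Intersecting l and m: solving the 2×2 system gives (x, y) = (-1, 2).
Substitute into n: (1)(-1) + (-3)(2) = -7.
This equals -7, so (-1, 2) lies on all three lines and they are concurrent.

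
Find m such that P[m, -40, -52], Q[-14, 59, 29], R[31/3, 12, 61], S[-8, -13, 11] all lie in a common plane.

Coplanarity ⇔ det[PQ; PR; PS] = 0.
Expanding, this is linear in m: (-3150)m + (-100800) = 0.
So m = -32.

-32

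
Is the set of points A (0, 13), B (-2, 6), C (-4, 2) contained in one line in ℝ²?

AB = (-2, -7), AC = (-4, -11).
If collinear, AC would be a scalar multiple of AB. But (-2)·(-11) ≠ (-7)·(-4) (difference -6), so they are not parallel; the points are not collinear.

No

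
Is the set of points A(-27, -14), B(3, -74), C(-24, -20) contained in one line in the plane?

AB = (30, -60), AC = (3, -6).
Checking proportionality: AC = 1/10·AB, so the vectors are parallel and the points are collinear.

Yes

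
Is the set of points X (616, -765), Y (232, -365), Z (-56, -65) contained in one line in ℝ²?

XY = (-384, 400), XZ = (-672, 700).
Twice the signed area of △XYZ is (-384)(700) − (400)(-672) = 0.
The triangle is degenerate (zero area), so the points are collinear.

Yes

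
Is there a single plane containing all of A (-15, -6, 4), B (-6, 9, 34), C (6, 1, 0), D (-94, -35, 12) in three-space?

The four points are coplanar iff the 3×3 determinant with rows AB, AC, AD is zero.
Rows: (9, 15, 30), (21, 7, -4), (-79, -29, 8).
Expanding along the first row: (9)(-60) − (15)(-148) + (30)(-56) = 0.
Zero determinant ⇒ coplanar.

Yes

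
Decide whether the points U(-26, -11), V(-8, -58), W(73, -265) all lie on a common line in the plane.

No

UV = (18, -47), UW = (99, -254).
Twice the signed area of △UVW is (18)(-254) − (-47)(99) = 81.
The area is nonzero, so the three points are not collinear.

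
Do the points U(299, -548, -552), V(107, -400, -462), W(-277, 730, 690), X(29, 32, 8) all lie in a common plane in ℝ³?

A normal to the plane through U, V, W is n = UV × UW = (68796, 186624, -160128).
The plane has equation n·P = 6690708. For X: n·X = 6686028.
6686028 ≠ 6690708, so X is off the plane.

No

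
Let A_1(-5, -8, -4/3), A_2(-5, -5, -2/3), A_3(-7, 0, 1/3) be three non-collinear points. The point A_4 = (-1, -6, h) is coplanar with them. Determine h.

-2/3

A normal to the plane is n = A_1A_2 × A_1A_3 = (-1/3, -4/3, 6).
A_4 lies in the plane iff n · A_1A_4 = 0.
This gives (6)h + (4) = 0, so h = -2/3.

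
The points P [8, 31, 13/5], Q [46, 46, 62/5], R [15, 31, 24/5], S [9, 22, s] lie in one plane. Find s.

21/5

Coplanarity ⇔ det[PQ; PR; PS] = 0.
Expanding, this is linear in s: (-105)s + (441) = 0.
So s = 21/5.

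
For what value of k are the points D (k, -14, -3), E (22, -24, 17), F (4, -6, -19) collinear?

12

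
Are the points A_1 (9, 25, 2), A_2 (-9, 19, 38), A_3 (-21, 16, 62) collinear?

A_1A_2 = (-18, -6, 36), A_1A_3 = (-30, -9, 60).
A_1A_2 × A_1A_3 = (-36, 0, -18).
The cross product is nonzero, so the points do not lie on one line.

No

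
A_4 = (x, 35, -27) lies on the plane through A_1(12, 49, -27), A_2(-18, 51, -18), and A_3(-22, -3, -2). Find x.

A normal to the plane is n = A_1A_2 × A_1A_3 = (518, 444, 1628).
A_4 lies in the plane iff n · A_1A_4 = 0.
This gives (518)x + (-12432) = 0, so x = 24.

24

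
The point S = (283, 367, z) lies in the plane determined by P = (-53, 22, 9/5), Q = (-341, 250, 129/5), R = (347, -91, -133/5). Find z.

-57/5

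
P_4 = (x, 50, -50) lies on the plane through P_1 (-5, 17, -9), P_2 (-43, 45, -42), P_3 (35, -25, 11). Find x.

A normal to the plane is n = P_1P_2 × P_1P_3 = (-826, -560, 476).
P_4 lies in the plane iff n · P_1P_4 = 0.
This gives (-826)x + (-42126) = 0, so x = -51.

-51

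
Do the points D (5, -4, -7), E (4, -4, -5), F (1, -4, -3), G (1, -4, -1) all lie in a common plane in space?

With D as base: DE = (-1, 0, 2), DF = (-4, 0, 4), DG = (-4, 0, 6).
DF × DG = (0, 8, 0).
DE · (DF × DG) = 0.
The scalar triple product vanishes, so the four points are coplanar.

Yes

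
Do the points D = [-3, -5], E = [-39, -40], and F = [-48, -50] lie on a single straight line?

DE = (-36, -35), DF = (-45, -45).
If collinear, DF would be a scalar multiple of DE. But (-36)·(-45) ≠ (-35)·(-45) (difference 45), so they are not parallel; the points are not collinear.

No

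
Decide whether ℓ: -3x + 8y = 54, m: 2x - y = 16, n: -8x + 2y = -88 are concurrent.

Yes

The three lines meet at one point iff the augmented coefficient matrix [aᵢ bᵢ cᵢ] has rank < 3, i.e. its determinant vanishes.
Here the determinant is 0.
It vanishes, so the lines are concurrent at (14, 12).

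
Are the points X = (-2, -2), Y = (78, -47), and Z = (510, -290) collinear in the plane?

Yes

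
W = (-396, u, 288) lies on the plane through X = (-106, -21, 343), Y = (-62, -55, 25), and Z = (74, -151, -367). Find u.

A normal to the plane is n = XY × XZ = (-17200, -26000, 400).
W lies in the plane iff n · XW = 0.
This gives (-26000)u + (4420000) = 0, so u = 170.

170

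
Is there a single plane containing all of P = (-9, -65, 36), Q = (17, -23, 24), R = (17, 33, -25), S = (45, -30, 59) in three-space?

No

With P as base: PQ = (26, 42, -12), PR = (26, 98, -61), PS = (54, 35, 23).
PR × PS = (4389, -3892, -4382).
PQ · (PR × PS) = 3234.
Since 3234 ≠ 0, the four points are not coplanar.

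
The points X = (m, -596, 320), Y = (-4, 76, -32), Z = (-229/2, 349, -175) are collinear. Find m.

268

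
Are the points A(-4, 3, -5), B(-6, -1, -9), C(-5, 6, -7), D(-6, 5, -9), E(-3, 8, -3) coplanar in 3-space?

Yes

The plane through A, B, C has normal n = AB × AC = (20, 0, -10) and equation n·P = -30.
Checking the remaining points: n·D = -30, n·E = -30.
All equal -30, so all 5 points lie in one plane.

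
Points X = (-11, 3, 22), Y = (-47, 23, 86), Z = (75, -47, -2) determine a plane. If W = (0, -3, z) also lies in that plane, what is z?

Coplanarity requires XY · (XZ × XW) = 0.
XY = (-36, 20, 64), XZ = (86, -50, -24); the triple product is linear in z with coefficient 80 and constant term 320.
Setting it to zero: z = -4.

-4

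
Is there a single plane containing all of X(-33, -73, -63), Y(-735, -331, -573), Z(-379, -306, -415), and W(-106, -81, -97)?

No

A normal to the plane through X, Y, Z is n = XY × XZ = (-28014, -70644, 74298).
The plane has equation n·P = 1400700. For W: n·W = 1484742.
1484742 ≠ 1400700, so W is off the plane.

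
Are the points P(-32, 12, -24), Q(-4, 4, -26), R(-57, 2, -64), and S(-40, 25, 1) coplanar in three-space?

A normal to the plane through P, Q, R is n = PQ × PR = (300, 1170, -480).
The plane has equation n·X = 15960. For S: n·S = 16770.
16770 ≠ 15960, so S is off the plane.

No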